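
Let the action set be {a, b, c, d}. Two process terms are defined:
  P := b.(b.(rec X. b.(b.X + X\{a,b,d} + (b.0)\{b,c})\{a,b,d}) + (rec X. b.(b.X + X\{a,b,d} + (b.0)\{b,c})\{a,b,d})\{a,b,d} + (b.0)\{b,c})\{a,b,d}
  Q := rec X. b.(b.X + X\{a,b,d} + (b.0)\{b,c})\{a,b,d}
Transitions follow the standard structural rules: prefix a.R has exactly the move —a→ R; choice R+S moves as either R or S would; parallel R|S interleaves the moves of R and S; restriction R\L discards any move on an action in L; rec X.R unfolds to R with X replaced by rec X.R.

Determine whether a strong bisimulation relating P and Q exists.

YES

LTS(P): 2 reachable states
  u0 = b.(b.(rec X. b.(b.X + X\{a,b,d} + (b.0)\{b,c})\{a,b,d}) + (rec X. b.(b.X + X\{a,b,d} + (b.0)\{b,c})\{a,b,d})\{a,b,d} + (b.0)\{b,c})\{a,b,d} → ··b··> u1
  u1 = (b.(rec X. b.(b.X + X\{a,b,d} + (b.0)\{b,c})\{a,b,d}) + (rec X. b.(b.X + X\{a,b,d} + (b.0)\{b,c})\{a,b,d})\{a,b,d} + (b.0)\{b,c})\{a,b,d} → deadlocked
LTS(Q): 2 reachable states
  v0 = rec X. b.(b.X + X\{a,b,d} + (b.0)\{b,c})\{a,b,d} → ··b··> v1
  v1 = (b.(rec X. b.(b.X + X\{a,b,d} + (b.0)\{b,c})\{a,b,d}) + (rec X. b.(b.X + X\{a,b,d} + (b.0)\{b,c})\{a,b,d})\{a,b,d} + (b.0)\{b,c})\{a,b,d} → deadlocked
Coarsest stable partition (strong bisimilarity classes):
  B0 = {u0, v0}
  B1 = {u1, v1}
u0 ∈ B0, v0 ∈ B0 → same block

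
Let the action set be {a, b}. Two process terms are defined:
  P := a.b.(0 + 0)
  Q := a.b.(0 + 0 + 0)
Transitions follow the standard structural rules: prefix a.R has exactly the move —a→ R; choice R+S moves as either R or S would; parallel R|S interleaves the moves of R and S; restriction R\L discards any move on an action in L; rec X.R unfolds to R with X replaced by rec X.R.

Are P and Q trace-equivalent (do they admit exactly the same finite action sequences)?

YES

LTS(P): 3 reachable states
  s0 = a.b.(0 + 0) ⊢ —a→ s1
  s1 = b.(0 + 0) ⊢ —b→ s2
  s2 = 0 + 0 ⊢ (no moves)
LTS(Q): 3 reachable states
  t0 = a.b.(0 + 0 + 0) ⊢ —a→ t1
  t1 = b.(0 + 0 + 0) ⊢ —b→ t2
  t2 = 0 + 0 + 0 ⊢ (no moves)
Bisimilarity quotient blocks:
  B0 = {s0, t0}
  B1 = {s1, t1}
  B2 = {s2, t2}
s0 ∈ B0, t0 ∈ B0 → same block
Bisimilar ⇒ trace-equivalent.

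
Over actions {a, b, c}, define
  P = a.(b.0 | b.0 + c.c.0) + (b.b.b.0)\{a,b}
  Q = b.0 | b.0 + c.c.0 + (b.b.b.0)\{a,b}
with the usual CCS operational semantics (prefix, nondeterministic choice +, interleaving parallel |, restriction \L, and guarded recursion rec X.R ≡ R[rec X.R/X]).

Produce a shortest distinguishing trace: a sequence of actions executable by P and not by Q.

LTS(P): 7 reachable states
  s0 = a.(b.0 | b.0 + c.c.0) + (b.b.b.0)\{a,b} → —a→ s1
  s1 = b.0 | b.0 + c.c.0 → —b→ s2, —b→ s3, —c→ s4
  s2 = 0 | b.0 → —b→ s5
  s3 = b.0 | 0 → —b→ s5
  s4 = c.0 → —c→ s6
  s5 = 0 | 0 → deadlocked
  s6 = 0 → deadlocked
LTS(Q): 6 reachable states
  t0 = b.0 | b.0 + c.c.0 + (b.b.b.0)\{a,b} → —b→ t1, —b→ t2, —c→ t3
  t1 = 0 | b.0 → —b→ t4
  t2 = b.0 | 0 → —b→ t4
  t3 = c.0 → —c→ t5
  t4 = 0 | 0 → deadlocked
  t5 = 0 → deadlocked
Trace ⟨a⟩ through P, begin at {s0}:
  step 1 (a): {s1}
  P completes σ.
Trace ⟨a⟩ through Q, begin at {t0}:
  step 1 (a): ∅  — Q cannot continue

a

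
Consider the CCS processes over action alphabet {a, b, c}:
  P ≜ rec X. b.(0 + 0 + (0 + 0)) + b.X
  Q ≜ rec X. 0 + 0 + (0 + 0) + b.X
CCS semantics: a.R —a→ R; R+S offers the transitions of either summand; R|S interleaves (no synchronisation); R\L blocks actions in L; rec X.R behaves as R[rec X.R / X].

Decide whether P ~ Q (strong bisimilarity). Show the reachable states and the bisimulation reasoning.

Reachable graph of P (2 states):
  p0 = rec X. b.(0 + 0 + (0 + 0)) + b.X has moves ··b··> p0, ··b··> p1
  p1 = 0 + 0 + (0 + 0) has moves deadlocked
Reachable graph of Q (1 states):
  q0 = rec X. 0 + 0 + (0 + 0) + b.X has moves ··b··> q0
Coarsest stable partition (strong bisimilarity classes):
  B0 = {p0}
  B1 = {p1}
  B2 = {q0}
p0 ∈ B0, q0 ∈ B2 → different blocks

not bisimilar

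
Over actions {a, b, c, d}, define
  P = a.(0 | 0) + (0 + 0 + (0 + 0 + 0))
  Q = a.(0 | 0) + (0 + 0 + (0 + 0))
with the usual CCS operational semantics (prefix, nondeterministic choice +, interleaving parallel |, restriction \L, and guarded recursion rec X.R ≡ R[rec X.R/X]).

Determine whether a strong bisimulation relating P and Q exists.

YES

LTS(P): 2 reachable states
  u0 = a.(0 | 0) + (0 + 0 + (0 + 0 + 0)) | --a--▸ u1
  u1 = 0 | 0 | deadlocked
LTS(Q): 2 reachable states
  v0 = a.(0 | 0) + (0 + 0 + (0 + 0)) | --a--▸ v1
  v1 = 0 | 0 | deadlocked
Partition-refinement fixed point:
  B0 = {u0, v0}
  B1 = {u1, v1}
u0 ∈ B0, v0 ∈ B0 → same block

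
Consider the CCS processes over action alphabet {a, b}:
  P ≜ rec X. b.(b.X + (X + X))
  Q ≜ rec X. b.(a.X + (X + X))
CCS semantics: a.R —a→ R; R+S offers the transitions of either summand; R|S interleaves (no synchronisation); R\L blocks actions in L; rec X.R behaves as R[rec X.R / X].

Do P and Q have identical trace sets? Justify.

NO — witness ⟨ba⟩

LTS(P): 2 reachable states
  s0 = rec X. b.(b.X + (X + X)) has moves -b-> s1
  s1 = b.(rec X. b.(b.X + (X + X))) + ((rec X. b.(b.X + (X + X))) + (rec X. b.(b.X + (X + X)))) has moves -b-> s0, -b-> s1
LTS(Q): 2 reachable states
  t0 = rec X. b.(a.X + (X + X)) has moves -b-> t1
  t1 = a.(rec X. b.(a.X + (X + X))) + ((rec X. b.(a.X + (X + X))) + (rec X. b.(a.X + (X + X)))) has moves -a-> t0, -b-> t1
Executing ba from Q (initial set {t0}):
  [1] b ⇒ {t1}
  [2] a ⇒ {t0}
  ✓ Q
Executing ba from P (initial set {s0}):
  [1] b ⇒ {s1}
  [2] a ⇒ no successor for P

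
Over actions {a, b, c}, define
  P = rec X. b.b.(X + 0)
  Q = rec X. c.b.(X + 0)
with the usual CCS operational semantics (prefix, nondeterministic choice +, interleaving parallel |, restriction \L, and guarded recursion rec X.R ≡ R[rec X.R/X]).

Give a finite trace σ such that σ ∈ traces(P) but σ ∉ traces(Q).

LTS(P): 3 reachable states
  s0 = rec X. b.b.(X + 0) | =b=> s1
  s1 = b.((rec X. b.b.(X + 0)) + 0) | =b=> s2
  s2 = (rec X. b.b.(X + 0)) + 0 | =b=> s1
LTS(Q): 3 reachable states
  t0 = rec X. c.b.(X + 0) | =c=> t1
  t1 = b.((rec X. c.b.(X + 0)) + 0) | =b=> t2
  t2 = (rec X. c.b.(X + 0)) + 0 | =c=> t1
Trace ⟨b⟩ through P, begin at {s0}:
  after b @ step 1: {s1}
  — P admits the full trace.
Trace ⟨b⟩ through Q, begin at {t0}:
  after b @ step 1: ∅ (Q stuck)

b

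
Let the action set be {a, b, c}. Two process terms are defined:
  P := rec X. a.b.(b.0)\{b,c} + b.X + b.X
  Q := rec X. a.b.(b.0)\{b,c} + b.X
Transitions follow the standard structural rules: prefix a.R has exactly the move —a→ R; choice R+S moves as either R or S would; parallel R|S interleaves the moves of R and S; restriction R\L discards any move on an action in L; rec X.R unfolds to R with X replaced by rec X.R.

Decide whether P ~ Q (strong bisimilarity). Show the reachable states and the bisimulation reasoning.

Reachable graph of P (3 states):
  p0 = rec X. a.b.(b.0)\{b,c} + b.X + b.X has moves ··a··> p1, ··b··> p0
  p1 = b.(b.0)\{b,c} has moves ··b··> p2
  p2 = (b.0)\{b,c} has moves ·
Reachable graph of Q (3 states):
  q0 = rec X. a.b.(b.0)\{b,c} + b.X has moves ··a··> q1, ··b··> q0
  q1 = b.(b.0)\{b,c} has moves ··b··> q2
  q2 = (b.0)\{b,c} has moves ·
Partition-refinement fixed point:
  B0 = {p0, q0}
  B1 = {p1, q1}
  B2 = {p2, q2}
p0 ∈ B0, q0 ∈ B0 → same block

P ~ Q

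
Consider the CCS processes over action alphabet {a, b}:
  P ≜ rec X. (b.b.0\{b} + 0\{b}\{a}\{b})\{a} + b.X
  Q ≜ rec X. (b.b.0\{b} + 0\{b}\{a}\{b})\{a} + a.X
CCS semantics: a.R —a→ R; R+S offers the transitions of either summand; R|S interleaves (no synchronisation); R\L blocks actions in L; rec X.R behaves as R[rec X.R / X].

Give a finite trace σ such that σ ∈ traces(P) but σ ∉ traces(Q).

bbb

P's transition system — 3 states:
  s0 = rec X. (b.b.0\{b} + 0\{b}\{a}\{b})\{a} + b.X → -b-> s0, -b-> s1
  s1 = (b.0\{b})\{a} → -b-> s2
  s2 = 0\{b}\{a} → (no moves)
Q's transition system — 3 states:
  t0 = rec X. (b.b.0\{b} + 0\{b}\{a}\{b})\{a} + a.X → -a-> t0, -b-> t1
  t1 = (b.0\{b})\{a} → -b-> t2
  t2 = 0\{b}\{a} → (no moves)
Trace ⟨bbb⟩ through P, begin at {s0}:
  step 1 (b): {s0, s1}
  step 2 (b): {s0, s1, s2}
  step 3 (b): {s0, s1, s2}
  — P admits the full trace.
Trace ⟨bbb⟩ through Q, begin at {t0}:
  step 1 (b): {t1}
  step 2 (b): {t2}
  step 3 (b): no successor for Q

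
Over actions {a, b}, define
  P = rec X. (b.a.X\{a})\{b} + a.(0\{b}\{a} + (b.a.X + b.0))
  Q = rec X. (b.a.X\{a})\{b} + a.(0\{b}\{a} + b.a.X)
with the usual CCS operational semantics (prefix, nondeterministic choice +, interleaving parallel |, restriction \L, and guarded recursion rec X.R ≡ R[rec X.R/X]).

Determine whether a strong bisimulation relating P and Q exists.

P ≁ Q

LTS(P): 4 reachable states
  u0 = rec X. (b.a.X\{a})\{b} + a.(0\{b}\{a} + (b.a.X + b.0)) ⊢ ··a··> u1
  u1 = 0\{b}\{a} + (b.a.(rec X. (b.a.X\{a})\{b} + a.(0\{b}\{a} + (b.a.X + b.0))) + b.0) ⊢ ··b··> u2, ··b··> u3
  u2 = 0 ⊢ (no moves)
  u3 = a.(rec X. (b.a.X\{a})\{b} + a.(0\{b}\{a} + (b.a.X + b.0))) ⊢ ··a··> u0
LTS(Q): 3 reachable states
  v0 = rec X. (b.a.X\{a})\{b} + a.(0\{b}\{a} + b.a.X) ⊢ ··a··> v1
  v1 = 0\{b}\{a} + b.a.(rec X. (b.a.X\{a})\{b} + a.(0\{b}\{a} + b.a.X)) ⊢ ··b··> v2
  v2 = a.(rec X. (b.a.X\{a})\{b} + a.(0\{b}\{a} + b.a.X)) ⊢ ··a··> v0
Bisimilarity quotient blocks:
  B0 = {u0}
  B1 = {u1}
  B2 = {u3}
  B3 = {u2}
  B4 = {v0}
  B5 = {v1}
  B6 = {v2}
u0 ∈ B0, v0 ∈ B4 → different blocks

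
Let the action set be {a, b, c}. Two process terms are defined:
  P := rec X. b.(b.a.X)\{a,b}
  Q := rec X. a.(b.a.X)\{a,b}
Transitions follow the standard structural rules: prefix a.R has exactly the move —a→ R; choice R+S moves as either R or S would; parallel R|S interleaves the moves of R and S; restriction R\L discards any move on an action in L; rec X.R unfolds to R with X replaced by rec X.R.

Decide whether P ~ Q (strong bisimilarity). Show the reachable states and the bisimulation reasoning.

NO

LTS(P): 2 reachable states
  s0 = rec X. b.(b.a.X)\{a,b} → ··b··> s1
  s1 = (b.a.(rec X. b.(b.a.X)\{a,b}))\{a,b} → stopped
LTS(Q): 2 reachable states
  t0 = rec X. a.(b.a.X)\{a,b} → ··a··> t1
  t1 = (b.a.(rec X. a.(b.a.X)\{a,b}))\{a,b} → stopped
Bisimilarity quotient blocks:
  B0 = {s0}
  B1 = {s1, t1}
  B2 = {t0}
s0 ∈ B0, t0 ∈ B2 → different blocks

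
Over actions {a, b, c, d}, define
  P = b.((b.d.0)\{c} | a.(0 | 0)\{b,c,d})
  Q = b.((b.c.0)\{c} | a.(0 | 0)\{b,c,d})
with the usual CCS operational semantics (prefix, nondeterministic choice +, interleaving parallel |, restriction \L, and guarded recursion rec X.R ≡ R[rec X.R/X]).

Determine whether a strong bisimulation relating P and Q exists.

P's transition system — 7 states:
  u0 = b.((b.d.0)\{c} | a.(0 | 0)\{b,c,d}) :: ··b··> u1
  u1 = (b.d.0)\{c} | a.(0 | 0)\{b,c,d} :: ··a··> u2, ··b··> u3
  u2 = (b.d.0)\{c} | (0 | 0)\{b,c,d} :: ··b··> u4
  u3 = (d.0)\{c} | a.(0 | 0)\{b,c,d} :: ··a··> u4, ··d··> u5
  u4 = (d.0)\{c} | (0 | 0)\{b,c,d} :: ··d··> u6
  u5 = 0\{c} | a.(0 | 0)\{b,c,d} :: ··a··> u6
  u6 = 0\{c} | (0 | 0)\{b,c,d} :: ∅
Q's transition system — 5 states:
  v0 = b.((b.c.0)\{c} | a.(0 | 0)\{b,c,d}) :: ··b··> v1
  v1 = (b.c.0)\{c} | a.(0 | 0)\{b,c,d} :: ··a··> v2, ··b··> v3
  v2 = (b.c.0)\{c} | (0 | 0)\{b,c,d} :: ··b··> v4
  v3 = (c.0)\{c} | a.(0 | 0)\{b,c,d} :: ··a··> v4
  v4 = (c.0)\{c} | (0 | 0)\{b,c,d} :: ∅
Partition-refinement fixed point:
  B0 = {u0}
  B1 = {u1}
  B2 = {u2}
  B3 = {u4}
  B4 = {u6, v4}
  B5 = {u3}
  B6 = {u5, v3}
  B7 = {v0}
  B8 = {v1}
  B9 = {v2}
u0 ∈ B0, v0 ∈ B7 → different blocks

NO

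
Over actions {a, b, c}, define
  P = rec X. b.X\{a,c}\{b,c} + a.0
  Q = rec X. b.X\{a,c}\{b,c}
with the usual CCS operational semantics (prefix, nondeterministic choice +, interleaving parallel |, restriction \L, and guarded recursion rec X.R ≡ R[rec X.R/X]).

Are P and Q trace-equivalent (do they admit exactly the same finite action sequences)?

trace-distinct — witness ⟨a⟩

LTS(P): 3 reachable states
  s0 = rec X. b.X\{a,c}\{b,c} + a.0 → ··a··> s1, ··b··> s2
  s1 = 0 → (no moves)
  s2 = (rec X. b.X\{a,c}\{b,c} + a.0)\{a,c}\{b,c} → (no moves)
LTS(Q): 2 reachable states
  t0 = rec X. b.X\{a,c}\{b,c} → ··b··> t1
  t1 = (rec X. b.X\{a,c}\{b,c})\{a,c}\{b,c} → (no moves)
Trace ⟨a⟩ through P, begin at {s0}:
  after a @ step 1: {s1}
  — P admits the full trace.
Trace ⟨a⟩ through Q, begin at {t0}:
  after a @ step 1: no successor for Q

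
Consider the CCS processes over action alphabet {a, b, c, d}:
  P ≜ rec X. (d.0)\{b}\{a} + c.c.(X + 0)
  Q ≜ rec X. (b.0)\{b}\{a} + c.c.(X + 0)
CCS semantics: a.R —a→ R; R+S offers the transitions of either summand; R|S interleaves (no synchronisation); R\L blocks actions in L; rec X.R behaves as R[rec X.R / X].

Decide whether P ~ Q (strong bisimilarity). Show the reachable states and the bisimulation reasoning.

P ≁ Q

Reachable graph of P (4 states):
  m0 = rec X. (d.0)\{b}\{a} + c.c.(X + 0) :: --c--▸ m1, --d--▸ m2
  m1 = c.((rec X. (d.0)\{b}\{a} + c.c.(X + 0)) + 0) :: --c--▸ m3
  m2 = 0\{b}\{a} :: (no moves)
  m3 = (rec X. (d.0)\{b}\{a} + c.c.(X + 0)) + 0 :: --c--▸ m1, --d--▸ m2
Reachable graph of Q (3 states):
  n0 = rec X. (b.0)\{b}\{a} + c.c.(X + 0) :: --c--▸ n1
  n1 = c.((rec X. (b.0)\{b}\{a} + c.c.(X + 0)) + 0) :: --c--▸ n2
  n2 = (rec X. (b.0)\{b}\{a} + c.c.(X + 0)) + 0 :: --c--▸ n1
Coarsest stable partition (strong bisimilarity classes):
  B0 = {m0, m3}
  B1 = {m2}
  B2 = {m1}
  B3 = {n0, n1, n2}
m0 ∈ B0, n0 ∈ B3 → different blocks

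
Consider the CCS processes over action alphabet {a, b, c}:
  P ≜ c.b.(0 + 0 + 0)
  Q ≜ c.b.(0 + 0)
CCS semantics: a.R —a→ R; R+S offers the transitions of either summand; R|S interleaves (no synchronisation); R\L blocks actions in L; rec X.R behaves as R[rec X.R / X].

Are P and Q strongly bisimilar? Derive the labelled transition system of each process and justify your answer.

YES

P's transition system — 3 states:
  s0 = c.b.(0 + 0 + 0) ⊢ ··c··> s1
  s1 = b.(0 + 0 + 0) ⊢ ··b··> s2
  s2 = 0 + 0 + 0 ⊢ stopped
Q's transition system — 3 states:
  t0 = c.b.(0 + 0) ⊢ ··c··> t1
  t1 = b.(0 + 0) ⊢ ··b··> t2
  t2 = 0 + 0 ⊢ stopped
Bisimilarity quotient blocks:
  B0 = {s0, t0}
  B1 = {s1, t1}
  B2 = {s2, t2}
s0 ∈ B0, t0 ∈ B0 → same block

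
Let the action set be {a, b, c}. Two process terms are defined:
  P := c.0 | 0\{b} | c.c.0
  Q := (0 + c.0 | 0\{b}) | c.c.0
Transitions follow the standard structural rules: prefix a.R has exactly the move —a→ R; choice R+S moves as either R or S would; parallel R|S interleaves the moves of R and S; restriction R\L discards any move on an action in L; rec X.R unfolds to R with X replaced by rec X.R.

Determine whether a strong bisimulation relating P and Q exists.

bisimilar

Reachable graph of P (6 states):
  m0 = c.0 | 0\{b} | c.c.0 :: =c=> m1, =c=> m2
  m1 = 0 | 0\{b} | c.c.0 :: =c=> m3
  m2 = c.0 | 0\{b} | c.0 :: =c=> m3, =c=> m4
  m3 = 0 | 0\{b} | c.0 :: =c=> m5
  m4 = c.0 | 0\{b} | 0 :: =c=> m5
  m5 = 0 | 0\{b} | 0 :: ·
Reachable graph of Q (6 states):
  n0 = (0 + c.0 | 0\{b}) | c.c.0 :: =c=> n1, =c=> n2
  n1 = (0 + c.0 | 0\{b}) | c.0 :: =c=> n3, =c=> n4
  n2 = 0 | 0\{b} | c.c.0 :: =c=> n4
  n3 = (0 + c.0 | 0\{b}) | 0 :: =c=> n5
  n4 = 0 | 0\{b} | c.0 :: =c=> n5
  n5 = 0 | 0\{b} | 0 :: ·
Bisimilarity quotient blocks:
  B0 = {m0, n0}
  B1 = {m1, m2, n1, n2}
  B2 = {m3, m4, n3, n4}
  B3 = {m5, n5}
m0 ∈ B0, n0 ∈ B0 → same block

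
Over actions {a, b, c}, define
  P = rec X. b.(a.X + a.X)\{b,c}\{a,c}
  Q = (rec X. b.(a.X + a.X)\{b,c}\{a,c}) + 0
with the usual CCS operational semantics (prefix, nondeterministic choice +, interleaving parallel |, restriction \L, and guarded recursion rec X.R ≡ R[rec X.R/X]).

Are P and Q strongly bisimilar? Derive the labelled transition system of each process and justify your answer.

Reachable graph of P (2 states):
  p0 = rec X. b.(a.X + a.X)\{b,c}\{a,c} → =b=> p1
  p1 = (a.(rec X. b.(a.X + a.X)\{b,c}\{a,c}) + a.(rec X. b.(a.X + a.X)\{b,c}\{a,c}))\{b,c}\{a,c} → ·
Reachable graph of Q (2 states):
  q0 = (rec X. b.(a.X + a.X)\{b,c}\{a,c}) + 0 → =b=> q1
  q1 = (a.(rec X. b.(a.X + a.X)\{b,c}\{a,c}) + a.(rec X. b.(a.X + a.X)\{b,c}\{a,c}))\{b,c}\{a,c} → ·
Bisimilarity quotient blocks:
  B0 = {p0, q0}
  B1 = {p1, q1}
p0 ∈ B0, q0 ∈ B0 → same block

bisimilar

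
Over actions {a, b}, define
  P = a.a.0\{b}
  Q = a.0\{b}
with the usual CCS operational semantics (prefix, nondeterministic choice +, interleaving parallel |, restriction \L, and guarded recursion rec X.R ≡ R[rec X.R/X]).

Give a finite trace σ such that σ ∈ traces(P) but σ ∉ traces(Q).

aa

LTS(P): 3 reachable states
  s0 = a.a.0\{b} has moves —a→ s1
  s1 = a.0\{b} has moves —a→ s2
  s2 = 0\{b} has moves stopped
LTS(Q): 2 reachable states
  t0 = a.0\{b} has moves —a→ t1
  t1 = 0\{b} has moves stopped
Trace ⟨aa⟩ through P, begin at {s0}:
  after a @ step 1: {s1}
  after a @ step 2: {s2}
  — P admits the full trace.
Trace ⟨aa⟩ through Q, begin at {t0}:
  after a @ step 1: {t1}
  after a @ step 2: no successor for Q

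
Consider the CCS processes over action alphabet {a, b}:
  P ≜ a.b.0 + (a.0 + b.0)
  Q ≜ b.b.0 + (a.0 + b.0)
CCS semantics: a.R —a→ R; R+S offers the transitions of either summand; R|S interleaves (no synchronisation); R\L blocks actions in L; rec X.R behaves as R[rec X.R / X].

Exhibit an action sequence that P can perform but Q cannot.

LTS(P): 3 reachable states
  m0 = a.b.0 + (a.0 + b.0) → -a-> m1, -a-> m2, -b-> m1
  m1 = 0 → stopped
  m2 = b.0 → -b-> m1
LTS(Q): 3 reachable states
  n0 = b.b.0 + (a.0 + b.0) → -a-> n1, -b-> n1, -b-> n2
  n1 = 0 → stopped
  n2 = b.0 → -b-> n1
Trace ⟨ab⟩ through P, begin at {m0}:
  after a @ step 1: {m1, m2}
  after b @ step 2: {m1}
  P completes σ.
Trace ⟨ab⟩ through Q, begin at {n0}:
  after a @ step 1: {n1}
  after b @ step 2: no successor for Q

ab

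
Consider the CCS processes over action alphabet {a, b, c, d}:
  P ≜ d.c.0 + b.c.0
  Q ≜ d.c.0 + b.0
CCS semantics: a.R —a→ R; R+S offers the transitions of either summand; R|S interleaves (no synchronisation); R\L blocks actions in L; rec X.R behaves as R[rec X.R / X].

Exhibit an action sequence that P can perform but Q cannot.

LTS(P): 3 reachable states
  m0 = d.c.0 + b.c.0 has moves -b-> m1, -d-> m1
  m1 = c.0 has moves -c-> m2
  m2 = 0 has moves (no moves)
LTS(Q): 3 reachable states
  n0 = d.c.0 + b.0 has moves -b-> n1, -d-> n2
  n1 = 0 has moves (no moves)
  n2 = c.0 has moves -c-> n1
Trace ⟨bc⟩ through P, begin at {m0}:
  step 1 (b): {m1}
  step 2 (c): {m2}
  ✓ P
Trace ⟨bc⟩ through Q, begin at {n0}:
  step 1 (b): {n1}
  step 2 (c): no successor for Q

bc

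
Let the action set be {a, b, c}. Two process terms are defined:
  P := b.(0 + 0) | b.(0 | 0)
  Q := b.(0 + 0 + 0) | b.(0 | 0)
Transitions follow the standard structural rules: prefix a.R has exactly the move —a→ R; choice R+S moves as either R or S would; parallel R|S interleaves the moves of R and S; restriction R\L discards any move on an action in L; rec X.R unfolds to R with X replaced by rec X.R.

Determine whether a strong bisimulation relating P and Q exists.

bisimilar

LTS(P): 4 reachable states
  m0 = b.(0 + 0) | b.(0 | 0) :: -b-> m1, -b-> m2
  m1 = (0 + 0) | b.(0 | 0) :: -b-> m3
  m2 = b.(0 + 0) | (0 | 0) :: -b-> m3
  m3 = (0 + 0) | (0 | 0) :: ·
LTS(Q): 4 reachable states
  n0 = b.(0 + 0 + 0) | b.(0 | 0) :: -b-> n1, -b-> n2
  n1 = (0 + 0 + 0) | b.(0 | 0) :: -b-> n3
  n2 = b.(0 + 0 + 0) | (0 | 0) :: -b-> n3
  n3 = (0 + 0 + 0) | (0 | 0) :: ·
Coarsest stable partition (strong bisimilarity classes):
  B0 = {m0, n0}
  B1 = {m1, m2, n1, n2}
  B2 = {m3, n3}
m0 ∈ B0, n0 ∈ B0 → same block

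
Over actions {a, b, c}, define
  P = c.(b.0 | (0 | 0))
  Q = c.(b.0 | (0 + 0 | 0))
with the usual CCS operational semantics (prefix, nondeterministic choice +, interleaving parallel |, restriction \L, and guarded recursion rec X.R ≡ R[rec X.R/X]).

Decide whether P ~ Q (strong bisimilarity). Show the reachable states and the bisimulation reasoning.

LTS(P): 3 reachable states
  p0 = c.(b.0 | (0 | 0)) has moves -c-> p1
  p1 = b.0 | (0 | 0) has moves -b-> p2
  p2 = 0 | (0 | 0) has moves stopped
LTS(Q): 3 reachable states
  q0 = c.(b.0 | (0 + 0 | 0)) has moves -c-> q1
  q1 = b.0 | (0 + 0 | 0) has moves -b-> q2
  q2 = 0 | (0 + 0 | 0) has moves stopped
Partition-refinement fixed point:
  B0 = {p0, q0}
  B1 = {p1, q1}
  B2 = {p2, q2}
p0 ∈ B0, q0 ∈ B0 → same block

bisimilar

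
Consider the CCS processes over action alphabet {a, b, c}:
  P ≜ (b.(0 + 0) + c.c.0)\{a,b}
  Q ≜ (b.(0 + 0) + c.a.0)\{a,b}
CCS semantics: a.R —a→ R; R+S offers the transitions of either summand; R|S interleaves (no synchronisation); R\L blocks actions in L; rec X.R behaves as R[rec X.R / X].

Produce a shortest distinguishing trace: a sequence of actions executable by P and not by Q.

LTS(P): 3 reachable states
  m0 = (b.(0 + 0) + c.c.0)\{a,b} has moves -c-> m1
  m1 = (c.0)\{a,b} has moves -c-> m2
  m2 = 0\{a,b} has moves (no moves)
LTS(Q): 2 reachable states
  n0 = (b.(0 + 0) + c.a.0)\{a,b} has moves -c-> n1
  n1 = (a.0)\{a,b} has moves (no moves)
Run σ = ⟨cc⟩ on P: start {m0}
  step 1 (c): {m1}
  step 2 (c): {m2}
  P completes σ.
Run σ = ⟨cc⟩ on Q: start {n0}
  step 1 (c): {n1}
  step 2 (c): no successor for Q

cc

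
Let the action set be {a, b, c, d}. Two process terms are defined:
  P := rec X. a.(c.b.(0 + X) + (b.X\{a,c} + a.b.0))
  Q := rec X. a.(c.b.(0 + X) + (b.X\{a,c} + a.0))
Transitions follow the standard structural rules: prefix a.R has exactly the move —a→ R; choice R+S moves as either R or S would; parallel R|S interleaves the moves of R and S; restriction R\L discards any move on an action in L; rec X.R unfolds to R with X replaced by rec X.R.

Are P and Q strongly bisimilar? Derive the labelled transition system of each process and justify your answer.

not bisimilar

LTS(P): 7 reachable states
  p0 = rec X. a.(c.b.(0 + X) + (b.X\{a,c} + a.b.0)) has moves —a→ p1
  p1 = c.b.(0 + (rec X. a.(c.b.(0 + X) + (b.X\{a,c} + a.b.0)))) + (b.(rec X. a.(c.b.(0 + X) + (b.X\{a,c} + a.b.0)))\{a,c} + a.b.0) has moves —a→ p2, —b→ p3, —c→ p4
  p2 = b.0 has moves —b→ p5
  p3 = (rec X. a.(c.b.(0 + X) + (b.X\{a,c} + a.b.0)))\{a,c} has moves ·
  p4 = b.(0 + (rec X. a.(c.b.(0 + X) + (b.X\{a,c} + a.b.0)))) has moves —b→ p6
  p5 = 0 has moves ·
  p6 = 0 + (rec X. a.(c.b.(0 + X) + (b.X\{a,c} + a.b.0))) has moves —a→ p1
LTS(Q): 6 reachable states
  q0 = rec X. a.(c.b.(0 + X) + (b.X\{a,c} + a.0)) has moves —a→ q1
  q1 = c.b.(0 + (rec X. a.(c.b.(0 + X) + (b.X\{a,c} + a.0)))) + (b.(rec X. a.(c.b.(0 + X) + (b.X\{a,c} + a.0)))\{a,c} + a.0) has moves —a→ q2, —b→ q3, —c→ q4
  q2 = 0 has moves ·
  q3 = (rec X. a.(c.b.(0 + X) + (b.X\{a,c} + a.0)))\{a,c} has moves ·
  q4 = b.(0 + (rec X. a.(c.b.(0 + X) + (b.X\{a,c} + a.0)))) has moves —b→ q5
  q5 = 0 + (rec X. a.(c.b.(0 + X) + (b.X\{a,c} + a.0))) has moves —a→ q1
Partition-refinement fixed point:
  B0 = {p0, p6}
  B1 = {p1}
  B2 = {p2}
  B3 = {p3, p5, q2, q3}
  B4 = {p4}
  B5 = {q0, q5}
  B6 = {q1}
  B7 = {q4}
p0 ∈ B0, q0 ∈ B5 → different blocks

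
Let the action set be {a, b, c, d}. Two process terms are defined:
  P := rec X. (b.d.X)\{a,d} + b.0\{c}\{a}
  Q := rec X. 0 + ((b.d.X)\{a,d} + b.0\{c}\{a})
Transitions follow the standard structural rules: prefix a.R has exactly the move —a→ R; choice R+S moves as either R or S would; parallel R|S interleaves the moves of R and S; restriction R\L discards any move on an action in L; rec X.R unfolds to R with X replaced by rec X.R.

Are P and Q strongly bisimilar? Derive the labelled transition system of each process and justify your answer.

YES

P's transition system — 3 states:
  m0 = rec X. (b.d.X)\{a,d} + b.0\{c}\{a} :: --b--▸ m1, --b--▸ m2
  m1 = (d.(rec X. (b.d.X)\{a,d} + b.0\{c}\{a}))\{a,d} :: deadlocked
  m2 = 0\{c}\{a} :: deadlocked
Q's transition system — 3 states:
  n0 = rec X. 0 + ((b.d.X)\{a,d} + b.0\{c}\{a}) :: --b--▸ n1, --b--▸ n2
  n1 = (d.(rec X. 0 + ((b.d.X)\{a,d} + b.0\{c}\{a})))\{a,d} :: deadlocked
  n2 = 0\{c}\{a} :: deadlocked
Coarsest stable partition (strong bisimilarity classes):
  B0 = {m0, n0}
  B1 = {m1, m2, n1, n2}
m0 ∈ B0, n0 ∈ B0 → same block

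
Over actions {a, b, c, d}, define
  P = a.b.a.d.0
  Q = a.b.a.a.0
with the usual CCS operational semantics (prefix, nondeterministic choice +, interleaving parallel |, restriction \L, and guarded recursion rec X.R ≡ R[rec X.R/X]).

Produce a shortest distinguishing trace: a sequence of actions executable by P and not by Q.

abad

P's transition system — 5 states:
  s0 = a.b.a.d.0 ⊢ -a-> s1
  s1 = b.a.d.0 ⊢ -b-> s2
  s2 = a.d.0 ⊢ -a-> s3
  s3 = d.0 ⊢ -d-> s4
  s4 = 0 ⊢ ∅
Q's transition system — 5 states:
  t0 = a.b.a.a.0 ⊢ -a-> t1
  t1 = b.a.a.0 ⊢ -b-> t2
  t2 = a.a.0 ⊢ -a-> t3
  t3 = a.0 ⊢ -a-> t4
  t4 = 0 ⊢ ∅
Trace ⟨abad⟩ through P, begin at {s0}:
  step 1 (a): {s1}
  step 2 (b): {s2}
  step 3 (a): {s3}
  step 4 (d): {s4}
  P completes σ.
Trace ⟨abad⟩ through Q, begin at {t0}:
  step 1 (a): {t1}
  step 2 (b): {t2}
  step 3 (a): {t3}
  step 4 (d): no successor for Q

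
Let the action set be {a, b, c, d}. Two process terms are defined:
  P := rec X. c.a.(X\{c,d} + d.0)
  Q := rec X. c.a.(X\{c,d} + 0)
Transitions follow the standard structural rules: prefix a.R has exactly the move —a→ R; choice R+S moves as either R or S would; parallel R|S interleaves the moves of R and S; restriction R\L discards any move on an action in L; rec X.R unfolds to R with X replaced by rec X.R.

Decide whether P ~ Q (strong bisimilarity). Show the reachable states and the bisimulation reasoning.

NO

P's transition system — 4 states:
  p0 = rec X. c.a.(X\{c,d} + d.0) :: —c→ p1
  p1 = a.((rec X. c.a.(X\{c,d} + d.0))\{c,d} + d.0) :: —a→ p2
  p2 = (rec X. c.a.(X\{c,d} + d.0))\{c,d} + d.0 :: —d→ p3
  p3 = 0 :: ·
Q's transition system — 3 states:
  q0 = rec X. c.a.(X\{c,d} + 0) :: —c→ q1
  q1 = a.((rec X. c.a.(X\{c,d} + 0))\{c,d} + 0) :: —a→ q2
  q2 = (rec X. c.a.(X\{c,d} + 0))\{c,d} + 0 :: ·
Bisimilarity quotient blocks:
  B0 = {p0}
  B1 = {p1}
  B2 = {p2}
  B3 = {p3, q2}
  B4 = {q0}
  B5 = {q1}
p0 ∈ B0, q0 ∈ B4 → different blocks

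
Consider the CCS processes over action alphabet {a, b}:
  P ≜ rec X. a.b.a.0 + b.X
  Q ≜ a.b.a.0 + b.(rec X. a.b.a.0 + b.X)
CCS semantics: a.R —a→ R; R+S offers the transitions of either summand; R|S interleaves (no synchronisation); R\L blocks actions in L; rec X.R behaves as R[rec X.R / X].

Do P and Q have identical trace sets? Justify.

trace-equivalent

P's transition system — 4 states:
  s0 = rec X. a.b.a.0 + b.X ⊢ —a→ s1, —b→ s0
  s1 = b.a.0 ⊢ —b→ s2
  s2 = a.0 ⊢ —a→ s3
  s3 = 0 ⊢ ·
Q's transition system — 5 states:
  t0 = a.b.a.0 + b.(rec X. a.b.a.0 + b.X) ⊢ —a→ t1, —b→ t2
  t1 = b.a.0 ⊢ —b→ t3
  t2 = rec X. a.b.a.0 + b.X ⊢ —a→ t1, —b→ t2
  t3 = a.0 ⊢ —a→ t4
  t4 = 0 ⊢ ·
Bisimilarity quotient blocks:
  B0 = {s0, t0, t2}
  B1 = {s1, t1}
  B2 = {s2, t3}
  B3 = {s3, t4}
s0 ∈ B0, t0 ∈ B0 → same block
Bisimilar ⇒ trace-equivalent.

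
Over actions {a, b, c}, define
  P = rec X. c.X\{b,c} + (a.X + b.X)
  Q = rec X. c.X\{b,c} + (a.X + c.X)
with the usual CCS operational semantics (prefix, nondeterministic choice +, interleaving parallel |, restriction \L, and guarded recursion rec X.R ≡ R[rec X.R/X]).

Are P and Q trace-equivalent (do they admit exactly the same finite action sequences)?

LTS(P): 2 reachable states
  p0 = rec X. c.X\{b,c} + (a.X + b.X) has moves --a--▸ p0, --b--▸ p0, --c--▸ p1
  p1 = (rec X. c.X\{b,c} + (a.X + b.X))\{b,c} has moves --a--▸ p1
LTS(Q): 2 reachable states
  q0 = rec X. c.X\{b,c} + (a.X + c.X) has moves --a--▸ q0, --c--▸ q0, --c--▸ q1
  q1 = (rec X. c.X\{b,c} + (a.X + c.X))\{b,c} has moves --a--▸ q1
Executing b from P (initial set {p0}):
  after b @ step 1: {p0}
  P completes σ.
Executing b from Q (initial set {q0}):
  after b @ step 1: ∅  — Q cannot continue

NO — witness ⟨b⟩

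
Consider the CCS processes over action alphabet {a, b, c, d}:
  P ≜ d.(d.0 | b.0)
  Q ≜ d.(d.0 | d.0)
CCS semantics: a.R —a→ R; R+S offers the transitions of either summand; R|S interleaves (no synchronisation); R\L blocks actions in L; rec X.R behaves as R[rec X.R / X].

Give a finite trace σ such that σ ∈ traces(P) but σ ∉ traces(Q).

P's transition system — 5 states:
  m0 = d.(d.0 | b.0) ⊢ --d--▸ m1
  m1 = d.0 | b.0 ⊢ --b--▸ m2, --d--▸ m3
  m2 = d.0 | 0 ⊢ --d--▸ m4
  m3 = 0 | b.0 ⊢ --b--▸ m4
  m4 = 0 | 0 ⊢ deadlocked
Q's transition system — 5 states:
  n0 = d.(d.0 | d.0) ⊢ --d--▸ n1
  n1 = d.0 | d.0 ⊢ --d--▸ n2, --d--▸ n3
  n2 = 0 | d.0 ⊢ --d--▸ n4
  n3 = d.0 | 0 ⊢ --d--▸ n4
  n4 = 0 | 0 ⊢ deadlocked
Run σ = ⟨db⟩ on P: start {m0}
  [1] d ⇒ {m1}
  [2] b ⇒ {m2}
  P completes σ.
Run σ = ⟨db⟩ on Q: start {n0}
  [1] d ⇒ {n1}
  [2] b ⇒ no successor for Q

db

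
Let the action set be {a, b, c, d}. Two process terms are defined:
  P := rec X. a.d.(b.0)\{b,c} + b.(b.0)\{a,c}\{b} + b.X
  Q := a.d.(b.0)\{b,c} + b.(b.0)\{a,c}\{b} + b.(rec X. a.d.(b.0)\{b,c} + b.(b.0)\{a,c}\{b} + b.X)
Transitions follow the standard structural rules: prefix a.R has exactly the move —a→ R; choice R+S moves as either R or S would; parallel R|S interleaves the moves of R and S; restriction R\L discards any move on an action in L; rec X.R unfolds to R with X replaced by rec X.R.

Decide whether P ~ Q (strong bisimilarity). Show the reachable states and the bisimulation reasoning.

YES

Reachable graph of P (4 states):
  s0 = rec X. a.d.(b.0)\{b,c} + b.(b.0)\{a,c}\{b} + b.X | —a→ s1, —b→ s0, —b→ s2
  s1 = d.(b.0)\{b,c} | —d→ s3
  s2 = (b.0)\{a,c}\{b} | (no moves)
  s3 = (b.0)\{b,c} | (no moves)
Reachable graph of Q (5 states):
  t0 = a.d.(b.0)\{b,c} + b.(b.0)\{a,c}\{b} + b.(rec X. a.d.(b.0)\{b,c} + b.(b.0)\{a,c}\{b} + b.X) | —a→ t1, —b→ t2, —b→ t3
  t1 = d.(b.0)\{b,c} | —d→ t4
  t2 = (b.0)\{a,c}\{b} | (no moves)
  t3 = rec X. a.d.(b.0)\{b,c} + b.(b.0)\{a,c}\{b} + b.X | —a→ t1, —b→ t2, —b→ t3
  t4 = (b.0)\{b,c} | (no moves)
Partition-refinement fixed point:
  B0 = {s0, t0, t3}
  B1 = {s2, s3, t2, t4}
  B2 = {s1, t1}
s0 ∈ B0, t0 ∈ B0 → same block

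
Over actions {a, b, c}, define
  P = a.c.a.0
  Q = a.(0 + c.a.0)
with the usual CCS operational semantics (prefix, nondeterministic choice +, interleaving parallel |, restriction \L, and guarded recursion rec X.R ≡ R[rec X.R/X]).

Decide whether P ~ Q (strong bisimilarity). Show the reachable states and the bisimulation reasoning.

bisimilar

LTS(P): 4 reachable states
  u0 = a.c.a.0 | ··a··> u1
  u1 = c.a.0 | ··c··> u2
  u2 = a.0 | ··a··> u3
  u3 = 0 | deadlocked
LTS(Q): 4 reachable states
  v0 = a.(0 + c.a.0) | ··a··> v1
  v1 = 0 + c.a.0 | ··c··> v2
  v2 = a.0 | ··a··> v3
  v3 = 0 | deadlocked
Coarsest stable partition (strong bisimilarity classes):
  B0 = {u0, v0}
  B1 = {u1, v1}
  B2 = {u2, v2}
  B3 = {u3, v3}
u0 ∈ B0, v0 ∈ B0 → same block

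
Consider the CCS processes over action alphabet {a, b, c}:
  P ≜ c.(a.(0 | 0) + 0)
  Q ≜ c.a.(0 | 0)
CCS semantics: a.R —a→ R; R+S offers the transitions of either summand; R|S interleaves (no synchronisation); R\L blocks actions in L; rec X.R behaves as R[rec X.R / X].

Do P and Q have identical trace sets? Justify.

YES

Reachable graph of P (3 states):
  p0 = c.(a.(0 | 0) + 0) → ··c··> p1
  p1 = a.(0 | 0) + 0 → ··a··> p2
  p2 = 0 | 0 → stopped
Reachable graph of Q (3 states):
  q0 = c.a.(0 | 0) → ··c··> q1
  q1 = a.(0 | 0) → ··a··> q2
  q2 = 0 | 0 → stopped
Partition-refinement fixed point:
  B0 = {p0, q0}
  B1 = {p1, q1}
  B2 = {p2, q2}
p0 ∈ B0, q0 ∈ B0 → same block
Bisimilar ⇒ trace-equivalent.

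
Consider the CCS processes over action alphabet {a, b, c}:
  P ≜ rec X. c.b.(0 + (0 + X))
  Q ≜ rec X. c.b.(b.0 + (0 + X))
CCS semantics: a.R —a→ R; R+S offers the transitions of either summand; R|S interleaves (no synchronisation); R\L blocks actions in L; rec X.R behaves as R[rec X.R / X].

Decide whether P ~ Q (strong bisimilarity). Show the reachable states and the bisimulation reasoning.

Reachable graph of P (3 states):
  u0 = rec X. c.b.(0 + (0 + X)) | ··c··> u1
  u1 = b.(0 + (0 + (rec X. c.b.(0 + (0 + X))))) | ··b··> u2
  u2 = 0 + (0 + (rec X. c.b.(0 + (0 + X)))) | ··c··> u1
Reachable graph of Q (4 states):
  v0 = rec X. c.b.(b.0 + (0 + X)) | ··c··> v1
  v1 = b.(b.0 + (0 + (rec X. c.b.(b.0 + (0 + X))))) | ··b··> v2
  v2 = b.0 + (0 + (rec X. c.b.(b.0 + (0 + X)))) | ··b··> v3, ··c··> v1
  v3 = 0 | ·
Partition-refinement fixed point:
  B0 = {u0, u2}
  B1 = {u1}
  B2 = {v0}
  B3 = {v1}
  B4 = {v2}
  B5 = {v3}
u0 ∈ B0, v0 ∈ B2 → different blocks

not bisimilar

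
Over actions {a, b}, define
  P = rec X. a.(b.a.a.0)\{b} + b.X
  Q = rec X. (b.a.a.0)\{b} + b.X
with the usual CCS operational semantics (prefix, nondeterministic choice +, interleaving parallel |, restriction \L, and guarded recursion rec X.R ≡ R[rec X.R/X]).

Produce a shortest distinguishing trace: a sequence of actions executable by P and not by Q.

a

LTS(P): 2 reachable states
  u0 = rec X. a.(b.a.a.0)\{b} + b.X | =a=> u1, =b=> u0
  u1 = (b.a.a.0)\{b} | deadlocked
LTS(Q): 1 reachable states
  v0 = rec X. (b.a.a.0)\{b} + b.X | =b=> v0
Trace ⟨a⟩ through P, begin at {u0}:
  after a @ step 1: {u1}
  P completes σ.
Trace ⟨a⟩ through Q, begin at {v0}:
  after a @ step 1: ∅  — Q cannot continue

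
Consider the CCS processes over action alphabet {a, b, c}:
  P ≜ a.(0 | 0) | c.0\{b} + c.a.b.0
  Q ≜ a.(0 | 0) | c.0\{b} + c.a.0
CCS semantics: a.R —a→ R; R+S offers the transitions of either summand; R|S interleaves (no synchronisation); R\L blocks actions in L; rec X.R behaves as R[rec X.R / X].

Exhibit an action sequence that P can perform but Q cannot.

cab

P's transition system — 7 states:
  s0 = a.(0 | 0) | c.0\{b} + c.a.b.0 → —a→ s1, —c→ s2, —c→ s3
  s1 = 0 | 0 | c.0\{b} → —c→ s4
  s2 = a.(0 | 0) | 0\{b} → —a→ s4
  s3 = a.b.0 → —a→ s5
  s4 = 0 | 0 | 0\{b} → deadlocked
  s5 = b.0 → —b→ s6
  s6 = 0 → deadlocked
Q's transition system — 6 states:
  t0 = a.(0 | 0) | c.0\{b} + c.a.0 → —a→ t1, —c→ t2, —c→ t3
  t1 = 0 | 0 | c.0\{b} → —c→ t4
  t2 = a.(0 | 0) | 0\{b} → —a→ t4
  t3 = a.0 → —a→ t5
  t4 = 0 | 0 | 0\{b} → deadlocked
  t5 = 0 → deadlocked
Run σ = ⟨cab⟩ on P: start {s0}
  [1] c ⇒ {s2, s3}
  [2] a ⇒ {s4, s5}
  [3] b ⇒ {s6}
  — P admits the full trace.
Run σ = ⟨cab⟩ on Q: start {t0}
  [1] c ⇒ {t2, t3}
  [2] a ⇒ {t4, t5}
  [3] b ⇒ no successor for Q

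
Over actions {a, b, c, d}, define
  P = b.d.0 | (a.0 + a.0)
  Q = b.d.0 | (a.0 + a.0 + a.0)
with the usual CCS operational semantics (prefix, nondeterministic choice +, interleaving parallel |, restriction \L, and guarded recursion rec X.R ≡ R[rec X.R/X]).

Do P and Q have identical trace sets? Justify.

traces(P) = traces(Q)

Reachable graph of P (6 states):
  p0 = b.d.0 | (a.0 + a.0) | ··a··> p1, ··b··> p2
  p1 = b.d.0 | 0 | ··b··> p3
  p2 = d.0 | (a.0 + a.0) | ··a··> p3, ··d··> p4
  p3 = d.0 | 0 | ··d··> p5
  p4 = 0 | (a.0 + a.0) | ··a··> p5
  p5 = 0 | 0 | stopped
Reachable graph of Q (6 states):
  q0 = b.d.0 | (a.0 + a.0 + a.0) | ··a··> q1, ··b··> q2
  q1 = b.d.0 | 0 | ··b··> q3
  q2 = d.0 | (a.0 + a.0 + a.0) | ··a··> q3, ··d··> q4
  q3 = d.0 | 0 | ··d··> q5
  q4 = 0 | (a.0 + a.0 + a.0) | ··a··> q5
  q5 = 0 | 0 | stopped
Bisimilarity quotient blocks:
  B0 = {p0, q0}
  B1 = {p2, q2}
  B2 = {p3, q3}
  B3 = {p5, q5}
  B4 = {p4, q4}
  B5 = {p1, q1}
p0 ∈ B0, q0 ∈ B0 → same block
Bisimilar ⇒ trace-equivalent.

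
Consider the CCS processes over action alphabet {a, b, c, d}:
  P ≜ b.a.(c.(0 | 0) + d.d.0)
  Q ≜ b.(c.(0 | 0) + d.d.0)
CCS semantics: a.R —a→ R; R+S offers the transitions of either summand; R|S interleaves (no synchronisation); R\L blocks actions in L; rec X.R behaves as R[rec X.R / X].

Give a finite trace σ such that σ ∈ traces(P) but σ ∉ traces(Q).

ba

Reachable graph of P (6 states):
  m0 = b.a.(c.(0 | 0) + d.d.0) has moves -b-> m1
  m1 = a.(c.(0 | 0) + d.d.0) has moves -a-> m2
  m2 = c.(0 | 0) + d.d.0 has moves -c-> m3, -d-> m4
  m3 = 0 | 0 has moves deadlocked
  m4 = d.0 has moves -d-> m5
  m5 = 0 has moves deadlocked
Reachable graph of Q (5 states):
  n0 = b.(c.(0 | 0) + d.d.0) has moves -b-> n1
  n1 = c.(0 | 0) + d.d.0 has moves -c-> n2, -d-> n3
  n2 = 0 | 0 has moves deadlocked
  n3 = d.0 has moves -d-> n4
  n4 = 0 has moves deadlocked
Trace ⟨ba⟩ through P, begin at {m0}:
  [1] b ⇒ {m1}
  [2] a ⇒ {m2}
  — P admits the full trace.
Trace ⟨ba⟩ through Q, begin at {n0}:
  [1] b ⇒ {n1}
  [2] a ⇒ no successor for Q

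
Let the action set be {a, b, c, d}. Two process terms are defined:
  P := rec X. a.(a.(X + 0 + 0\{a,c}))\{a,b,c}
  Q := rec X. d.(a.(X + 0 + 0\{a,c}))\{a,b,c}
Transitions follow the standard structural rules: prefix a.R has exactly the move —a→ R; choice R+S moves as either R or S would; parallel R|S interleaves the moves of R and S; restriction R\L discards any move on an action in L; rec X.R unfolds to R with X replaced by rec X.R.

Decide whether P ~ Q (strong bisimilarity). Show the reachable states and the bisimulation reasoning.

not bisimilar

Reachable graph of P (2 states):
  u0 = rec X. a.(a.(X + 0 + 0\{a,c}))\{a,b,c} → =a=> u1
  u1 = (a.((rec X. a.(a.(X + 0 + 0\{a,c}))\{a,b,c}) + 0 + 0\{a,c}))\{a,b,c} → ∅
Reachable graph of Q (2 states):
  v0 = rec X. d.(a.(X + 0 + 0\{a,c}))\{a,b,c} → =d=> v1
  v1 = (a.((rec X. d.(a.(X + 0 + 0\{a,c}))\{a,b,c}) + 0 + 0\{a,c}))\{a,b,c} → ∅
Coarsest stable partition (strong bisimilarity classes):
  B0 = {u0}
  B1 = {u1, v1}
  B2 = {v0}
u0 ∈ B0, v0 ∈ B2 → different blocks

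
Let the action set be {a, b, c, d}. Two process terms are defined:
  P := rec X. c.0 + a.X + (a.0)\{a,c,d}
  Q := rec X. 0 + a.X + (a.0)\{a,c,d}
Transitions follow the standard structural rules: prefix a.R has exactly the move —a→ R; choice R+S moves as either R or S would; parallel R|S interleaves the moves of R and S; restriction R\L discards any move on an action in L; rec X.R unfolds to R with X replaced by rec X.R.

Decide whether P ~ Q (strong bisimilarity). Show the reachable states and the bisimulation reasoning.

not bisimilar

P's transition system — 2 states:
  s0 = rec X. c.0 + a.X + (a.0)\{a,c,d} → =a=> s0, =c=> s1
  s1 = 0 → ·
Q's transition system — 1 states:
  t0 = rec X. 0 + a.X + (a.0)\{a,c,d} → =a=> t0
Bisimilarity quotient blocks:
  B0 = {s0}
  B1 = {s1}
  B2 = {t0}
s0 ∈ B0, t0 ∈ B2 → different blocks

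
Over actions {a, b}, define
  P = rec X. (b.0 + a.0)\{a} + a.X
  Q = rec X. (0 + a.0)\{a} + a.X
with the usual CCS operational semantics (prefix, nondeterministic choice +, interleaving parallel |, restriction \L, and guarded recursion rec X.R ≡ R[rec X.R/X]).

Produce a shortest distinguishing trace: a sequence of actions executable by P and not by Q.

Reachable graph of P (2 states):
  m0 = rec X. (b.0 + a.0)\{a} + a.X has moves --a--▸ m0, --b--▸ m1
  m1 = 0\{a} has moves stopped
Reachable graph of Q (1 states):
  n0 = rec X. (0 + a.0)\{a} + a.X has moves --a--▸ n0
Executing b from P (initial set {m0}):
  [1] b ⇒ {m1}
  ✓ P
Executing b from Q (initial set {n0}):
  [1] b ⇒ ∅  — Q cannot continue

b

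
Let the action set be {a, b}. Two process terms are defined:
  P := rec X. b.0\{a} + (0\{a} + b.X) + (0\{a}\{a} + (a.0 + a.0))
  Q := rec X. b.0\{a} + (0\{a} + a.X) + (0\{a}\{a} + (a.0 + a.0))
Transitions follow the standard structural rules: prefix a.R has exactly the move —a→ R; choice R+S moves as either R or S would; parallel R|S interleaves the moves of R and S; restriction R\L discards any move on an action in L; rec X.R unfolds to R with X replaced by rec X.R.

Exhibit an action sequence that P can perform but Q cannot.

ba

P's transition system — 3 states:
  m0 = rec X. b.0\{a} + (0\{a} + b.X) + (0\{a}\{a} + (a.0 + a.0)) | ··a··> m1, ··b··> m0, ··b··> m2
  m1 = 0 | stopped
  m2 = 0\{a} | stopped
Q's transition system — 3 states:
  n0 = rec X. b.0\{a} + (0\{a} + a.X) + (0\{a}\{a} + (a.0 + a.0)) | ··a··> n0, ··a··> n1, ··b··> n2
  n1 = 0 | stopped
  n2 = 0\{a} | stopped
Run σ = ⟨ba⟩ on P: start {m0}
  [1] b ⇒ {m0, m2}
  [2] a ⇒ {m1}
  ✓ P
Run σ = ⟨ba⟩ on Q: start {n0}
  [1] b ⇒ {n2}
  [2] a ⇒ ∅  — Q cannot continue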